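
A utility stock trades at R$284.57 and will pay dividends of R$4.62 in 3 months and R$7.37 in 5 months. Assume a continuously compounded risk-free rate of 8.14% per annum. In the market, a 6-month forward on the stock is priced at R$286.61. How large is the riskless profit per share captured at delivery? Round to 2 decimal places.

PV(dividends) I = 4.62·e^(−0.0814·3/12) + 7.37·e^(−0.0814·5/12) = 11.6512
Fair forward F* = (S − I)·e^(rT) = (284.57 − 11.6512)·e^0.040700 = 272.9188 × 1.041540 = 284.2558
Market R$286.61 > fair 284.2558: forward overpriced → cash-and-carry (borrow at r, buy the stock and collect the dividends, short the forward).
Profit at T = |F_mkt − F*| = |286.61 − 284.2558| = R$2.35 per share

R$2.35 per share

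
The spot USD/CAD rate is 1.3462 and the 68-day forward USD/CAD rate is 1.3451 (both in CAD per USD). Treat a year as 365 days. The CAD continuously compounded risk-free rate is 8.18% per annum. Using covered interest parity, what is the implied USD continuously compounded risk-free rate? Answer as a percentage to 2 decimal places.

8.62%

F = S·e^((r_CAD − r_USD)T) ⇒ r_USD = r_CAD − ln(F/S)/T
ln(1.3451/1.3462) = -0.000817; /(68/365) = -0.004385
r_USD = 0.0818 + 0.004385 = 0.086185
r_USD = 8.62%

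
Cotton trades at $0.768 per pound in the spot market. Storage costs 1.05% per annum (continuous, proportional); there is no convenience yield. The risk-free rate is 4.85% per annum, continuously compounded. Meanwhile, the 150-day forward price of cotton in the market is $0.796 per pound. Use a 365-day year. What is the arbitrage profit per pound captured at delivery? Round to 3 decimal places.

Fair forward: F* = S·e^(carry·T), with carry = (r + u) = 0.0485 + 0.0105 = 0.0590
F* = 0.768 · e^(0.0590 × 150/365) = 0.768 · e^0.024247 = 0.768 × 1.024543 = $0.7868
Market $0.796 > fair $0.7868: forward overpriced → cash-and-carry (buy spot, short the forward).
At maturity, profit = |F_mkt − F*| = |0.796 − 0.7868| = $0.009 per pound

$0.009 per pound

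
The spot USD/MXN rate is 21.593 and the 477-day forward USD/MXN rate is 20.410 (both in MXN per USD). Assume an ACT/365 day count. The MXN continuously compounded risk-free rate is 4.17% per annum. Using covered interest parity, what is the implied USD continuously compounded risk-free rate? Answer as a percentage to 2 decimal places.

8.48%

F = S·e^((r_MXN − r_USD)T) ⇒ r_USD = r_MXN − ln(F/S)/T
ln(20.410/21.593) = -0.056344; /(477/365) = -0.043114
r_USD = 0.0417 + 0.043114 = 0.084814
r_USD = 8.48%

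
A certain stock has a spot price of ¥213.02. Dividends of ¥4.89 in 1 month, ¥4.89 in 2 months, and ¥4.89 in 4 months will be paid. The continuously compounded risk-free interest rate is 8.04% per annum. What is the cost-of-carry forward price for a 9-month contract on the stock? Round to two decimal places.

PV(dividends) I = 4.89·e^(−0.0804·1/12) + 4.89·e^(−0.0804·2/12) + 4.89·e^(−0.0804·4/12)
I = 4.8573 + 4.8249 + 4.7607 = 14.4429
F = (S − I)·e^(rT) = (213.02 − 14.4429) · e^(0.0804·9/12)
= 198.5771 · e^0.060300 = 198.5771 × 1.062155 = ¥210.92

¥210.92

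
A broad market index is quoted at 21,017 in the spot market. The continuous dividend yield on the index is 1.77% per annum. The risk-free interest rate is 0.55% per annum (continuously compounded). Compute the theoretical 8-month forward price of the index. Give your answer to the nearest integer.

F = S·e^((r − q)T) = 21017 · e^((0.0055 − 0.0177) × 8/12)
= 21017 · e^-0.008133 = 21017 × 0.991900
F = 20,847

20,847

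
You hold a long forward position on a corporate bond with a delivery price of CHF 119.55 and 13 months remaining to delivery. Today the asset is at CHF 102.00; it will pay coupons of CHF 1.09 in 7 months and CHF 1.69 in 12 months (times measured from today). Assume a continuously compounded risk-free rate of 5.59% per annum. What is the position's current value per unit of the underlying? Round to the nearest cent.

-CHF 13.18

PV(remaining coupons) I = 1.09·e^(−0.0559·7/12) + 1.69·e^(−0.0559·12/12) = 2.6532
Current forward F = (S − I)·e^(rT) = (102.00 − 2.6532)·e^(0.0559·13/12) = 99.3468 × 1.062430 = 105.5490
Value (long) = (F − K)·e^(−rT) = (105.5490 − 119.55) × 0.941239 = -13.1783
Value = -CHF 13.18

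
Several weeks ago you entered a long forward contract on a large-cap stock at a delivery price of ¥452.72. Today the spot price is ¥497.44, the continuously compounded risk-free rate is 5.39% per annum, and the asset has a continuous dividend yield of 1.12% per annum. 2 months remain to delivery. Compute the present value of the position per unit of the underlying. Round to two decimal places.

¥47.84

Current fair forward for the remaining 2 months: F = S·e^((r − q)·T), (r − q) = 0.0539 − 0.0112 = 0.0427
F = 497.44 · e^(0.0427 × 2/12) = 497.44 × 1.007142 = 500.9927
Value of long forward = (F − K)·e^(−rT) = (500.9927 − 452.72) · e^(−0.0539·2/12)
= 48.2727 × 0.991057 = 47.84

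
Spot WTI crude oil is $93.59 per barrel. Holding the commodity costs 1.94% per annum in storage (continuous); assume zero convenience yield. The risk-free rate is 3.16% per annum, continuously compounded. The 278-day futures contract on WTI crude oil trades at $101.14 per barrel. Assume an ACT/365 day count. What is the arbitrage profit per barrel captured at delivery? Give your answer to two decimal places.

$3.84 per barrel

Fair futures: F* = S·e^(carry·T), with carry = (r + u) = 0.0316 + 0.0194 = 0.0510
F* = 93.59 · e^(0.0510 × 278/365) = 93.59 · e^0.038844 = 93.59 × 1.039608 = $97.2969
Market $101.14 > fair $97.2969: forward overpriced → cash-and-carry (buy spot, short the forward).
At maturity, profit = |F_mkt − F*| = |101.14 − 97.2969| = $3.84 per barrel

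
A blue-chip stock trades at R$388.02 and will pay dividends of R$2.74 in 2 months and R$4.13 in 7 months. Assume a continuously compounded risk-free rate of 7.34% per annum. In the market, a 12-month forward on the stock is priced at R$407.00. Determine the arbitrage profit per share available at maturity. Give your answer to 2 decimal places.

PV(dividends) I = 2.74·e^(−0.0734·2/12) + 4.13·e^(−0.0734·7/12) = 6.6636
Fair forward F* = (S − I)·e^(rT) = (388.02 − 6.6636)·e^0.073400 = 381.3564 × 1.076161 = 410.4009
Market R$407.00 < fair 410.4009: forward underpriced → reverse cash-and-carry (short the stock, invest proceeds at r, pay the dividends, go long the forward).
Profit at T = |F_mkt − F*| = |407.00 − 410.4009| = R$3.40 per share

R$3.40 per share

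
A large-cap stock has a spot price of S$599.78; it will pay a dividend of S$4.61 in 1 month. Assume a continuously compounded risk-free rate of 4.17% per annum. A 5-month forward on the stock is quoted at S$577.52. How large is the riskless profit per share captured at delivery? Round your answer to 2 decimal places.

S$28.10 per share

PV(dividends) I = 4.61·e^(−0.0417·1/12) = 4.5940
Fair forward F* = (S − I)·e^(rT) = (599.78 − 4.5940)·e^0.017375 = 595.1860 × 1.017527 = 605.6178
Market S$577.52 < fair 605.6178: forward underpriced → reverse cash-and-carry (short the stock, invest proceeds at r, pay the dividends, go long the forward).
Profit at T = |F_mkt − F*| = |577.52 − 605.6178| = S$28.10 per share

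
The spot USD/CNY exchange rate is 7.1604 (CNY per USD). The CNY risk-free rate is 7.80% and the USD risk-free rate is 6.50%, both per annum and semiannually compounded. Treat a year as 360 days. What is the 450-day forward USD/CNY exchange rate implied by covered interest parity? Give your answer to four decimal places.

By covered interest parity, F = S · (1+r_CNY/2)^(2T) / (1+r_USD/2)^(2T)
= 7.1604 × 1.100370 / 1.083241 = 7.1604 × 1.015813
F = 7.2736 CNY per USD

7.2736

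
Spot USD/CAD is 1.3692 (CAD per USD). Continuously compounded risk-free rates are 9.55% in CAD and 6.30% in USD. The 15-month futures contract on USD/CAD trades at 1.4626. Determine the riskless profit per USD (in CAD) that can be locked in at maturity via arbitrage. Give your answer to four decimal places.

Fair futures: F* = S·e^(carry·T), with carry = (r_CAD − r_USD) = 0.0955 − 0.0630 = 0.0325
F* = 1.3692 · e^(0.0325 × 15/12) = 1.3692 · e^0.040625 = 1.3692 × 1.041461 = 1.4260
Market 1.4626 > fair 1.4260: forward overpriced → cash-and-carry (buy spot, short the forward).
At maturity, profit = |F_mkt − F*| = |1.4626 − 1.4260| = 0.0366 per USD (in CAD)

0.0366 per USD (in CAD)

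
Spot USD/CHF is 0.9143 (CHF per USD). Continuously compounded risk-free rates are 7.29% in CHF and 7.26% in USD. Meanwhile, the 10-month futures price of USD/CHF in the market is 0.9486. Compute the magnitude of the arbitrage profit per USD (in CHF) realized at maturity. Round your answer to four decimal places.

0.0341 per USD (in CHF)

Fair futures: F* = S·e^(carry·T), with carry = (r_CHF − r_USD) = 0.0729 − 0.0726 = 0.0003
F* = 0.9143 · e^(0.0003 × 10/12) = 0.9143 · e^0.000250 = 0.9143 × 1.000250 = 0.9145
Market 0.9486 > fair 0.9145: forward overpriced → cash-and-carry (buy spot, short the forward).
At maturity, profit = |F_mkt − F*| = |0.9486 − 0.9145| = 0.0341 per USD (in CHF)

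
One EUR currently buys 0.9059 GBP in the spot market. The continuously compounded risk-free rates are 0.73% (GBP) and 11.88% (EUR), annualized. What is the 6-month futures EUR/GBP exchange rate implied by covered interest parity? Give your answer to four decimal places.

F = S·e^((r_GBP − r_EUR)T) = 0.9059 · e^((0.0073 − 0.1188) × 6/12)
= 0.9059 · e^-0.055750 = 0.9059 × 0.945776
F = 0.8568 GBP per EUR

0.8568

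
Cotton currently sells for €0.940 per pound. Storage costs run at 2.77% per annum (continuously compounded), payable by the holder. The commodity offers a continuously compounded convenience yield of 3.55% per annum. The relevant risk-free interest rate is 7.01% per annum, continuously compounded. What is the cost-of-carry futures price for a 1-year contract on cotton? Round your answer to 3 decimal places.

€1.000 per pound

Net carry = r + u − y = 0.0701 + 0.0277 − 0.0355 = 0.0623
F = S·e^((r+u−y)T) = 0.940 · e^(0.0623 × 1) = 0.940 · e^0.062300
= 0.940 × 1.064282 = €1.000 per pound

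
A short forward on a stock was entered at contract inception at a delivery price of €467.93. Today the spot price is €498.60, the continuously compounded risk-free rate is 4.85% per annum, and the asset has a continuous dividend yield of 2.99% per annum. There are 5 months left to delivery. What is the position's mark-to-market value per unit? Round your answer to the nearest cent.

Current fair forward for the remaining 5 months: F = S·e^((r − q)·T), (r − q) = 0.0485 − 0.0299 = 0.0186
F = 498.60 · e^(0.0186 × 5/12) = 498.60 × 1.007780 = 502.4791
Value of long forward = (F − K)·e^(−rT) = (502.4791 − 467.93) · e^(−0.0485·5/12)
= 34.5491 × 0.979994 = 33.86
Short position value = −(long value) = -€33.86

-€33.86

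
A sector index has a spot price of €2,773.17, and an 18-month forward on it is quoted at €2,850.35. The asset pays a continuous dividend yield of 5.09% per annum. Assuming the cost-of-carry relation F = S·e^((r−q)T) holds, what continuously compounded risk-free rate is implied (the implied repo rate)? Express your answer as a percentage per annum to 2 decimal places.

From F = S·e^((r−q)T): (r − q) = ln(F/S)/T
ln(2850.35/2773.17) = ln(1.027831) = 0.027451
(r − q) = 0.027451 / (18/12) = 0.018301
r = ln(F/S)/T + q = 0.018301 + 0.0509 = 0.069201
r = 6.92%

6.92%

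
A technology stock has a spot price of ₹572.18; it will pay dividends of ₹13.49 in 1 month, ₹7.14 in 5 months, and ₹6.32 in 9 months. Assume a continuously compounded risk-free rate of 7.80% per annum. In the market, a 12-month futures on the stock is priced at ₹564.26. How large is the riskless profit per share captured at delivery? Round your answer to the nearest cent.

₹25.93 per share

PV(dividends) I = 13.49·e^(−0.0780·1/12) + 7.14·e^(−0.0780·5/12) + 6.32·e^(−0.0780·9/12) = 26.2752
Fair futures F* = (S − I)·e^(rT) = (572.18 − 26.2752)·e^0.078000 = 545.9048 × 1.081123 = 590.1902
Market ₹564.26 < fair 590.1902: forward underpriced → reverse cash-and-carry (short the stock, invest proceeds at r, pay the dividends, go long the forward).
Profit at T = |F_mkt − F*| = |564.26 − 590.1902| = ₹25.93 per share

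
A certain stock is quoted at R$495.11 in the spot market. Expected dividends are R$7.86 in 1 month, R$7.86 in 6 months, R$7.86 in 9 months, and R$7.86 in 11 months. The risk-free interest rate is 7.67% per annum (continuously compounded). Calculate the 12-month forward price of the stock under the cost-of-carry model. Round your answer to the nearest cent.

PV(dividends) I = 7.86·e^(−0.0767·1/12) + 7.86·e^(−0.0767·6/12) + 7.86·e^(−0.0767·9/12) + 7.86·e^(−0.0767·11/12)
I = 7.8099 + 7.5643 + 7.4206 + 7.3264 = 30.1212
F = (S − I)·e^(rT) = (495.11 − 30.1212) · e^(0.0767·12/12)
= 464.9888 · e^0.076700 = 464.9888 × 1.079718 = R$502.06

R$502.06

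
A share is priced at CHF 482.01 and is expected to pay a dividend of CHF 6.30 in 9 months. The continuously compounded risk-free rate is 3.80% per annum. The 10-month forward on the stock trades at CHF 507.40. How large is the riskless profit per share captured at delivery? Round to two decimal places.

PV(dividends) I = 6.30·e^(−0.0380·9/12) = 6.1230
Fair forward F* = (S − I)·e^(rT) = (482.01 − 6.1230)·e^0.031667 = 475.8870 × 1.032174 = 491.1982
Market CHF 507.40 > fair 491.1982: forward overpriced → cash-and-carry (borrow at r, buy the stock and collect the dividends, short the forward).
Profit at T = |F_mkt − F*| = |507.40 − 491.1982| = CHF 16.20 per share

CHF 16.20 per share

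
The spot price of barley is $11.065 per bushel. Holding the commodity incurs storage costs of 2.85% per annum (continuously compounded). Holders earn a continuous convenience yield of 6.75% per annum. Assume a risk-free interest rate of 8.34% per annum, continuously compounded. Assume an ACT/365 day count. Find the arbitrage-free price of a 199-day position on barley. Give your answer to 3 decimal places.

$11.336 per bushel

Net carry = r + u − y = 0.0834 + 0.0285 − 0.0675 = 0.0444
F = S·e^((r+u−y)T) = 11.065 · e^(0.0444 × 199/365) = 11.065 · e^0.024207
= 11.065 × 1.024502 = $11.336 per bushel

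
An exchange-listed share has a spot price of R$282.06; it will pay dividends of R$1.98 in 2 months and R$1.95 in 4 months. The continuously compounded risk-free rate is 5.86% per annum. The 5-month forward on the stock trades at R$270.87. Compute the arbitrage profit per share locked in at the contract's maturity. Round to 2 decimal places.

PV(dividends) I = 1.98·e^(−0.0586·2/12) + 1.95·e^(−0.0586·4/12) = 3.8730
Fair forward F* = (S − I)·e^(rT) = (282.06 − 3.8730)·e^0.024417 = 278.1870 × 1.024718 = 285.0632
Market R$270.87 < fair 285.0632: forward underpriced → reverse cash-and-carry (short the stock, invest proceeds at r, pay the dividends, go long the forward).
Profit at T = |F_mkt − F*| = |270.87 − 285.0632| = R$14.19 per share

R$14.19 per share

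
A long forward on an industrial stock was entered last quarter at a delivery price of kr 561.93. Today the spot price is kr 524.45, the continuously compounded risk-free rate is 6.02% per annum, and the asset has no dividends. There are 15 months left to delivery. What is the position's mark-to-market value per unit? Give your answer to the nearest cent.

kr 3.25

Current fair forward for the remaining 15 months: F = S·e^(r·T), r = 0.0602
F = 524.45 · e^(0.0602 × 15/12) = 524.45 × 1.078154 = 565.4379
Value of long forward = (F − K)·e^(−rT) = (565.4379 − 561.93) · e^(−0.0602·15/12)
= 3.5079 × 0.927512 = 3.25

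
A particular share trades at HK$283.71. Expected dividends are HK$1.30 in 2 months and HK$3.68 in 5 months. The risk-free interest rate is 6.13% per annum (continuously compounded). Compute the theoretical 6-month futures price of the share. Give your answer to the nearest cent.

HK$287.51

PV(dividends) I = 1.30·e^(−0.0613·2/12) + 3.68·e^(−0.0613·5/12)
I = 1.2868 + 3.5872 = 4.8740
F = (S − I)·e^(rT) = (283.71 − 4.8740) · e^(0.0613·6/12)
= 278.8360 · e^0.030650 = 278.8360 × 1.031125 = HK$287.51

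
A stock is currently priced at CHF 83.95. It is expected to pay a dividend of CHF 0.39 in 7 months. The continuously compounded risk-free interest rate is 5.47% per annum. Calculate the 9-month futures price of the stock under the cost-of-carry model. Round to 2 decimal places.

PV(dividends) I = 0.39·e^(−0.0547·7/12)
I = 0.3778
F = (S − I)·e^(rT) = (83.95 − 0.3778) · e^(0.0547·9/12)
= 83.5722 · e^0.041025 = 83.5722 × 1.041878 = CHF 87.07

CHF 87.07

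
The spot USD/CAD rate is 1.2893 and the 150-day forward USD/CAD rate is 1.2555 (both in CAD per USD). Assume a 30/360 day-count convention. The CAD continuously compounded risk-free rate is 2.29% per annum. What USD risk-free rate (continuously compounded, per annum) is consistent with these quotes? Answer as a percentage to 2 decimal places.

F = S·e^((r_CAD − r_USD)T) ⇒ r_USD = r_CAD − ln(F/S)/T
ln(1.2555/1.2893) = -0.026566; /(150/360) = -0.063758
r_USD = 0.0229 + 0.063758 = 0.086658
r_USD = 8.67%

8.67%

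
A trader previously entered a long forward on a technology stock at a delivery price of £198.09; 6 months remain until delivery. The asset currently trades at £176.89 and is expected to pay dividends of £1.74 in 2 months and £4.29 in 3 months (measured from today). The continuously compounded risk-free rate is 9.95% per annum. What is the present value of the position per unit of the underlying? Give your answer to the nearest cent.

-£17.48

PV(remaining dividends) I = 1.74·e^(−0.0995·2/12) + 4.29·e^(−0.0995·3/12) = 5.8960
Current forward F = (S − I)·e^(rT) = (176.89 − 5.8960)·e^(0.0995·6/12) = 170.9940 × 1.051008 = 179.7161
Value (long) = (F − K)·e^(−rT) = (179.7161 − 198.09) × 0.951467 = -17.4822
Value = -£17.48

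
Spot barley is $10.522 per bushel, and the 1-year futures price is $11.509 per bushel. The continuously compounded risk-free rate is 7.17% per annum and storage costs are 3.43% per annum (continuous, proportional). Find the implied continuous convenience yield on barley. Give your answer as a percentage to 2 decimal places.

F = S·e^((r+u−y)T) ⇒ (r+u−y) = ln(F/S)/T
ln(11.509/10.522) = 0.089661; /T ⇒ 0.089661
y = r + u − ln(F/S)/T = 0.0717 + 0.0343 − 0.089661 = 0.016339
y = 1.63%

1.63%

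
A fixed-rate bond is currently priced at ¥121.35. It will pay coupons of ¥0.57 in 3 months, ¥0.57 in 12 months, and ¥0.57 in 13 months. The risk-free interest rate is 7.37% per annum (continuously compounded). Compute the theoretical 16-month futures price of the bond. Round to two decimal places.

PV(coupons) I = 0.57·e^(−0.0737·3/12) + 0.57·e^(−0.0737·12/12) + 0.57·e^(−0.0737·13/12)
I = 0.5596 + 0.5295 + 0.5263 = 1.6154
F = (S − I)·e^(rT) = (121.35 − 1.6154) · e^(0.0737·16/12)
= 119.7346 · e^0.098267 = 119.7346 × 1.103257 = ¥132.10

¥132.10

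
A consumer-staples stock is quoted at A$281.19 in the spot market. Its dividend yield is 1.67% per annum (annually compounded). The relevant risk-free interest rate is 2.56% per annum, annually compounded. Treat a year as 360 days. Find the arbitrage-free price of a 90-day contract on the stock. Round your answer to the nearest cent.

F = S · (1+r)^T / (1+q)^T
= 281.19 × 1.006339 / 1.004149 = 281.19 × 1.002181
F = A$281.80

A$281.80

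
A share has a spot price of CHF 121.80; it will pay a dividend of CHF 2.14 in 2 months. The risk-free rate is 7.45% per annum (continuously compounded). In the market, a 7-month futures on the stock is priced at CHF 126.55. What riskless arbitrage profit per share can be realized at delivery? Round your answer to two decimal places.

PV(dividends) I = 2.14·e^(−0.0745·2/12) = 2.1136
Fair futures F* = (S − I)·e^(rT) = (121.80 − 2.1136)·e^0.043458 = 119.6864 × 1.044416 = 125.0024
Market CHF 126.55 > fair 125.0024: forward overpriced → cash-and-carry (borrow at r, buy the stock and collect the dividends, short the forward).
Profit at T = |F_mkt − F*| = |126.55 − 125.0024| = CHF 1.55 per share

CHF 1.55 per share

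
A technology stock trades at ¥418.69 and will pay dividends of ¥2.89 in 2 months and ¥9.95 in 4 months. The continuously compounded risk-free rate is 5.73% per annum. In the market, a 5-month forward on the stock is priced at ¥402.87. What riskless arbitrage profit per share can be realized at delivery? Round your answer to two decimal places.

PV(dividends) I = 2.89·e^(−0.0573·2/12) + 9.95·e^(−0.0573·4/12) = 12.6243
Fair forward F* = (S − I)·e^(rT) = (418.69 − 12.6243)·e^0.023875 = 406.0657 × 1.024162 = 415.8771
Market ¥402.87 < fair 415.8771: forward underpriced → reverse cash-and-carry (short the stock, invest proceeds at r, pay the dividends, go long the forward).
Profit at T = |F_mkt − F*| = |402.87 − 415.8771| = ¥13.01 per share

¥13.01 per share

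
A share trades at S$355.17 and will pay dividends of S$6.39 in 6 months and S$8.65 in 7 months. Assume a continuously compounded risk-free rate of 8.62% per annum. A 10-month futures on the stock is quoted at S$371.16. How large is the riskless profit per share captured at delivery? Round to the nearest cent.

S$4.95 per share

PV(dividends) I = 6.39·e^(−0.0862·6/12) + 8.65·e^(−0.0862·7/12) = 14.3462
Fair futures F* = (S − I)·e^(rT) = (355.17 − 14.3462)·e^0.071833 = 340.8238 × 1.074476 = 366.2070
Market S$371.16 > fair 366.2070: forward overpriced → cash-and-carry (borrow at r, buy the stock and collect the dividends, short the forward).
Profit at T = |F_mkt − F*| = |371.16 − 366.2070| = S$4.95 per share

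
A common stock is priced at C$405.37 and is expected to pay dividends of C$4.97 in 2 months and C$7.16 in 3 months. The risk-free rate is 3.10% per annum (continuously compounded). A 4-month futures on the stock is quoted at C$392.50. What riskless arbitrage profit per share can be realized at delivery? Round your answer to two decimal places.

C$4.91 per share

PV(dividends) I = 4.97·e^(−0.0310·2/12) + 7.16·e^(−0.0310·3/12) = 12.0491
Fair futures F* = (S − I)·e^(rT) = (405.37 − 12.0491)·e^0.010333 = 393.3209 × 1.010387 = 397.4063
Market C$392.50 < fair 397.4063: forward underpriced → reverse cash-and-carry (short the stock, invest proceeds at r, pay the dividends, go long the forward).
Profit at T = |F_mkt − F*| = |392.50 − 397.4063| = C$4.91 per share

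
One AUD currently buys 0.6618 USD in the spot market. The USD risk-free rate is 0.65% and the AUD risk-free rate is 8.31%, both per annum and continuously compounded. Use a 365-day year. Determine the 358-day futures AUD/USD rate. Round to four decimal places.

0.6139

F = S·e^((r_USD − r_AUD)T) = 0.6618 · e^((0.0065 − 0.0831) × 358/365)
= 0.6618 · e^-0.075131 = 0.6618 × 0.927622
F = 0.6139 USD per AUD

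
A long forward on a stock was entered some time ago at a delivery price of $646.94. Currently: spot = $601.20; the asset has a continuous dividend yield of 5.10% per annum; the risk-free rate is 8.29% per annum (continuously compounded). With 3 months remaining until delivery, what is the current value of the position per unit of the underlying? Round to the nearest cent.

-$40.09

Current fair forward for the remaining 3 months: F = S·e^((r − q)·T), (r − q) = 0.0829 − 0.0510 = 0.0319
F = 601.20 · e^(0.0319 × 3/12) = 601.20 × 1.008007 = 606.0138
Value of long forward = (F − K)·e^(−rT) = (606.0138 − 646.94) · e^(−0.0829·3/12)
= -40.9262 × 0.979488 = -40.09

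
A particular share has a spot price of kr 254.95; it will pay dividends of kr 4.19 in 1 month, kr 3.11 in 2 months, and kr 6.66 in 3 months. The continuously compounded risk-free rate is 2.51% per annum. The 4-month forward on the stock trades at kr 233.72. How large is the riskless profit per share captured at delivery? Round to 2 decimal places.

kr 9.36 per share

PV(dividends) I = 4.19·e^(−0.0251·1/12) + 3.11·e^(−0.0251·2/12) + 6.66·e^(−0.0251·3/12) = 13.8966
Fair forward F* = (S − I)·e^(rT) = (254.95 − 13.8966)·e^0.008367 = 241.0534 × 1.008402 = 243.0787
Market kr 233.72 < fair 243.0787: forward underpriced → reverse cash-and-carry (short the stock, invest proceeds at r, pay the dividends, go long the forward).
Profit at T = |F_mkt − F*| = |233.72 − 243.0787| = kr 9.36 per share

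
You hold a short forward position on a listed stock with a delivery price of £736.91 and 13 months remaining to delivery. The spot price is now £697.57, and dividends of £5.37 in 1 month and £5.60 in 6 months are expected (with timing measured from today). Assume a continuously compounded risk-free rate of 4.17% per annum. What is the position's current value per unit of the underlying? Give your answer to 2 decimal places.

PV(remaining dividends) I = 5.37·e^(−0.0417·1/12) + 5.60·e^(−0.0417·6/12) = 10.8358
Current forward F = (S − I)·e^(rT) = (697.57 − 10.8358)·e^(0.0417·13/12) = 686.7342 × 1.046211 = 718.4689
Value (long) = (F − K)·e^(−rT) = (718.4689 − 736.91) × 0.955830 = -17.6266
Short position value = −(long value) = £17.63

£17.63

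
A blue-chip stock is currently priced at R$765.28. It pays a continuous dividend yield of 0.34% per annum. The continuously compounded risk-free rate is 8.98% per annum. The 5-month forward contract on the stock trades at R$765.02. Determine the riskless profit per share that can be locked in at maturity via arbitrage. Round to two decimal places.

R$28.31 per share

Fair forward: F* = S·e^(carry·T), with carry = (r − q) = 0.0898 − 0.0034 = 0.0864
F* = 765.28 · e^(0.0864 × 5/12) = 765.28 · e^0.036000 = 765.28 × 1.036656 = R$793.3321
Market R$765.02 < fair R$793.3321: forward underpriced → reverse cash-and-carry (short spot, go long the forward).
At maturity, profit = |F_mkt − F*| = |765.02 − 793.3321| = R$28.31 per share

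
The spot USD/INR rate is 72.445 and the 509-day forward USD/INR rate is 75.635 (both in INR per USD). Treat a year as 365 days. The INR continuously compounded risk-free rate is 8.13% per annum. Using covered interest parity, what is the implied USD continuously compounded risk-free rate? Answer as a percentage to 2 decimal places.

5.04%

F = S·e^((r_INR − r_USD)T) ⇒ r_USD = r_INR − ln(F/S)/T
ln(75.635/72.445) = 0.043091; /(509/365) = 0.030900
r_USD = 0.0813 − 0.030900 = 0.050400
r_USD = 5.04%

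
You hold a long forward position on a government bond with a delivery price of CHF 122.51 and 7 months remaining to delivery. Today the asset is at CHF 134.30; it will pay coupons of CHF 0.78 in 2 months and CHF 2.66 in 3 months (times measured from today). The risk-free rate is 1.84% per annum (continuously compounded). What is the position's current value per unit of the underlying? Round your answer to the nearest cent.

PV(remaining coupons) I = 0.78·e^(−0.0184·2/12) + 2.66·e^(−0.0184·3/12) = 3.4254
Current forward F = (S − I)·e^(rT) = (134.30 − 3.4254)·e^(0.0184·7/12) = 130.8746 × 1.010791 = 132.2869
Value (long) = (F − K)·e^(−rT) = (132.2869 − 122.51) × 0.989324 = 9.6725
Value = CHF 9.67

CHF 9.67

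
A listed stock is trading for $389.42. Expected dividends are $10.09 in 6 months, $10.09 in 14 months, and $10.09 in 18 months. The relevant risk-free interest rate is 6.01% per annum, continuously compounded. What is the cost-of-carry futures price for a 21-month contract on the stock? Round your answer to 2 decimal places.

PV(dividends) I = 10.09·e^(−0.0601·6/12) + 10.09·e^(−0.0601·14/12) + 10.09·e^(−0.0601·18/12)
I = 9.7913 + 9.4068 + 9.2202 = 28.4183
F = (S − I)·e^(rT) = (389.42 − 28.4183) · e^(0.0601·21/12)
= 361.0017 · e^0.105175 = 361.0017 × 1.110905 = $401.04

$401.04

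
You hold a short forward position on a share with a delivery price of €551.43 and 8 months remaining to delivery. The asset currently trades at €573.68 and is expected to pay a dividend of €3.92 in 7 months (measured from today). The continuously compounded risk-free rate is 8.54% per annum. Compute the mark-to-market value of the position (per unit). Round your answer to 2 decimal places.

-€49.04

PV(remaining dividends) I = 3.92·e^(−0.0854·7/12) = 3.7295
Current forward F = (S − I)·e^(rT) = (573.68 − 3.7295)·e^(0.0854·8/12) = 569.9505 × 1.058585 = 603.3411
Value (long) = (F − K)·e^(−rT) = (603.3411 − 551.43) × 0.944657 = 49.0382
Short position value = −(long value) = -€49.04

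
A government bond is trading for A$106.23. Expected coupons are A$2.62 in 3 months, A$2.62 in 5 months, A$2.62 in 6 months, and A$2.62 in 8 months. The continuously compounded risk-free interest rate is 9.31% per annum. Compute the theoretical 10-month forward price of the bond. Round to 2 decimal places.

PV(coupons) I = 2.62·e^(−0.0931·3/12) + 2.62·e^(−0.0931·5/12) + 2.62·e^(−0.0931·6/12) + 2.62·e^(−0.0931·8/12)
I = 2.5597 + 2.5203 + 2.5008 + 2.4623 = 10.0431
F = (S − I)·e^(rT) = (106.23 − 10.0431) · e^(0.0931·10/12)
= 96.1869 · e^0.077583 = 96.1869 × 1.080672 = A$103.95

A$103.95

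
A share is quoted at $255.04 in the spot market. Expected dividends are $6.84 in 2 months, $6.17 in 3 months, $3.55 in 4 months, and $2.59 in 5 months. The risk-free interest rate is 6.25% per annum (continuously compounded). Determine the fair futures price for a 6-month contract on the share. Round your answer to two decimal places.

$243.69

PV(dividends) I = 6.84·e^(−0.0625·2/12) + 6.17·e^(−0.0625·3/12) + 3.55·e^(−0.0625·4/12) + 2.59·e^(−0.0625·5/12)
I = 6.7691 + 6.0743 + 3.4768 + 2.5234 = 18.8436
F = (S − I)·e^(rT) = (255.04 − 18.8436) · e^(0.0625·6/12)
= 236.1964 · e^0.031250 = 236.1964 × 1.031743 = $243.69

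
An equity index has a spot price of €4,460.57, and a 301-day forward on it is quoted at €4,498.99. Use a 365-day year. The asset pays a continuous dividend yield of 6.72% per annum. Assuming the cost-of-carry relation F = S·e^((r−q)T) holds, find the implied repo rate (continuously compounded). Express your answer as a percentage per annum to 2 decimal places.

From F = S·e^((r−q)T): (r − q) = ln(F/S)/T
ln(4498.99/4460.57) = ln(1.008613) = 0.008576
(r − q) = 0.008576 / (301/365) = 0.010399
r = ln(F/S)/T + q = 0.010399 + 0.0672 = 0.077599
r = 7.76%

7.76%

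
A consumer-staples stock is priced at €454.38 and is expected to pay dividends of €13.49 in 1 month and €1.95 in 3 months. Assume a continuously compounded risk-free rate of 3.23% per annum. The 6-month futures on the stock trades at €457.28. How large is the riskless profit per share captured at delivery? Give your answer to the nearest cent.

PV(dividends) I = 13.49·e^(−0.0323·1/12) + 1.95·e^(−0.0323·3/12) = 15.3881
Fair futures F* = (S − I)·e^(rT) = (454.38 − 15.3881)·e^0.016150 = 438.9919 × 1.016281 = 446.1391
Market €457.28 > fair 446.1391: forward overpriced → cash-and-carry (borrow at r, buy the stock and collect the dividends, short the forward).
Profit at T = |F_mkt − F*| = |457.28 − 446.1391| = €11.14 per share

€11.14 per share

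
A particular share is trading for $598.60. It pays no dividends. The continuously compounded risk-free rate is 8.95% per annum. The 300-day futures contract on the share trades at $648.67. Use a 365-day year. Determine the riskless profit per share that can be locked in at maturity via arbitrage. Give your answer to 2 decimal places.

$4.38 per share

Fair futures: F* = S·e^(carry·T), with carry = r = 0.0895
F* = 598.60 · e^(0.0895 × 300/365) = 598.60 · e^0.073562 = 598.60 × 1.076335 = $644.2941
Market $648.67 > fair $644.2941: forward overpriced → cash-and-carry (buy spot, short the forward).
At maturity, profit = |F_mkt − F*| = |648.67 − 644.2941| = $4.38 per share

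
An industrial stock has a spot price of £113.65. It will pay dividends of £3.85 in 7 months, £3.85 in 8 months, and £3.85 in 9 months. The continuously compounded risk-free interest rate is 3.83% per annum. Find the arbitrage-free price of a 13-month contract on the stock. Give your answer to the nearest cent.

£106.73

PV(dividends) I = 3.85·e^(−0.0383·7/12) + 3.85·e^(−0.0383·8/12) + 3.85·e^(−0.0383·9/12)
I = 3.7649 + 3.7529 + 3.7410 = 11.2588
F = (S − I)·e^(rT) = (113.65 − 11.2588) · e^(0.0383·13/12)
= 102.3912 · e^0.041492 = 102.3912 × 1.042365 = £106.73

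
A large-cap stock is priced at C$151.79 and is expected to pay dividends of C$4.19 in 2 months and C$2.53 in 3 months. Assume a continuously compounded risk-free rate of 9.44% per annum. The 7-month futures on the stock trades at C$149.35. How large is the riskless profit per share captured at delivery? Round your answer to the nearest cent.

PV(dividends) I = 4.19·e^(−0.0944·2/12) + 2.53·e^(−0.0944·3/12) = 6.5956
Fair futures F* = (S − I)·e^(rT) = (151.79 − 6.5956)·e^0.055067 = 145.1944 × 1.056611 = 153.4140
Market C$149.35 < fair 153.4140: forward underpriced → reverse cash-and-carry (short the stock, invest proceeds at r, pay the dividends, go long the forward).
Profit at T = |F_mkt − F*| = |149.35 − 153.4140| = C$4.06 per share

C$4.06 per share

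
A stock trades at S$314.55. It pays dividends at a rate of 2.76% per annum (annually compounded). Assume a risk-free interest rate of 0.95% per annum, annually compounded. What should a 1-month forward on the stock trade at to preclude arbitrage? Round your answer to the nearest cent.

F = S · (1+r)^T / (1+q)^T
= 314.55 × 1.000788 / 1.002271 = 314.55 × 0.998520
F = S$314.08

S$314.08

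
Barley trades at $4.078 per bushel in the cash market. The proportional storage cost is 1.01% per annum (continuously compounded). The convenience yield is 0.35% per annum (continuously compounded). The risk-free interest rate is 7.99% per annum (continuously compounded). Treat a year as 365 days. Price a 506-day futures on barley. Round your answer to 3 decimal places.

$4.598 per bushel

Net carry = r + u − y = 0.0799 + 0.0101 − 0.0035 = 0.0865
F = S·e^((r+u−y)T) = 4.078 · e^(0.0865 × 506/365) = 4.078 · e^0.119915
= 4.078 × 1.127401 = $4.598 per bushel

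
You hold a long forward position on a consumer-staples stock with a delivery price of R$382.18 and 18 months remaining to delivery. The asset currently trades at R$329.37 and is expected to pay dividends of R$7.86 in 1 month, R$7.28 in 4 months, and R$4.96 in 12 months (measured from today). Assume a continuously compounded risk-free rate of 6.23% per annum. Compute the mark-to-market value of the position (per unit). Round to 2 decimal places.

PV(remaining dividends) I = 7.86·e^(−0.0623·1/12) + 7.28·e^(−0.0623·4/12) + 4.96·e^(−0.0623·12/12) = 19.6101
Current forward F = (S − I)·e^(rT) = (329.37 − 19.6101)·e^(0.0623·18/12) = 309.7599 × 1.097956 = 340.1027
Value (long) = (F − K)·e^(−rT) = (340.1027 − 382.18) × 0.910784 = -38.3233
Value = -R$38.32

-R$38.32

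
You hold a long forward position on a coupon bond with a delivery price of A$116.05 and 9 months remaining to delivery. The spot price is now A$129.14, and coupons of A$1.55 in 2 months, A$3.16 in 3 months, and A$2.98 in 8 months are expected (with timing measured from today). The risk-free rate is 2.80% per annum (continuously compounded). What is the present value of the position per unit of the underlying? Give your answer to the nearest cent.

PV(remaining coupons) I = 1.55·e^(−0.0280·2/12) + 3.16·e^(−0.0280·3/12) + 2.98·e^(−0.0280·8/12) = 7.6056
Current forward F = (S − I)·e^(rT) = (129.14 − 7.6056)·e^(0.0280·9/12) = 121.5344 × 1.021222 = 124.1136
Value (long) = (F − K)·e^(−rT) = (124.1136 − 116.05) × 0.979219 = 7.8960
Value = A$7.90

A$7.90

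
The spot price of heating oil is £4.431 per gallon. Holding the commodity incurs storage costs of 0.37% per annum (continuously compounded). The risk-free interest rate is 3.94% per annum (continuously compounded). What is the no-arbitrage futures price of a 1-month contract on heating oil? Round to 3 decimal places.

Net carry = r + u − y = 0.0394 + 0.0037 − 0.0000 = 0.0431
F = S·e^((r+u−y)T) = 4.431 · e^(0.0431 × 1/12) = 4.431 · e^0.003592
= 4.431 × 1.003598 = £4.447 per gallon

£4.447 per gallon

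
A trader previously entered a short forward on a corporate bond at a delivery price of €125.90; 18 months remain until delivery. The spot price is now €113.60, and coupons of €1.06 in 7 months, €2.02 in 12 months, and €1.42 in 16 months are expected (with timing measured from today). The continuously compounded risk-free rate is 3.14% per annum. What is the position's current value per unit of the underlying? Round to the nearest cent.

€10.87

PV(remaining coupons) I = 1.06·e^(−0.0314·7/12) + 2.02·e^(−0.0314·12/12) + 1.42·e^(−0.0314·16/12) = 4.3601
Current forward F = (S − I)·e^(rT) = (113.60 − 4.3601)·e^(0.0314·18/12) = 109.2399 × 1.048227 = 114.5082
Value (long) = (F − K)·e^(−rT) = (114.5082 − 125.90) × 0.953992 = -10.8677
Short position value = −(long value) = €10.87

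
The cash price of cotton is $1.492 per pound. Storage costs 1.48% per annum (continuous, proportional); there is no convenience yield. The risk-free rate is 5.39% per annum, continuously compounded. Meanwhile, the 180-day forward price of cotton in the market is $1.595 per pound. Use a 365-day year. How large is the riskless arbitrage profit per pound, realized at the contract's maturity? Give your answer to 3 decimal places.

$0.052 per pound

Fair forward: F* = S·e^(carry·T), with carry = (r + u) = 0.0539 + 0.0148 = 0.0687
F* = 1.492 · e^(0.0687 × 180/365) = 1.492 · e^0.033879 = 1.492 × 1.034459 = $1.5434
Market $1.595 > fair $1.5434: forward overpriced → cash-and-carry (buy spot, short the forward).
At maturity, profit = |F_mkt − F*| = |1.595 − 1.5434| = $0.052 per pound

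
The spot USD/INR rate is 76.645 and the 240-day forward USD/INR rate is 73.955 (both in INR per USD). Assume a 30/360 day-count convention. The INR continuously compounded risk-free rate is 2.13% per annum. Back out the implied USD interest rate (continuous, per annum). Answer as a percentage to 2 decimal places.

F = S·e^((r_INR − r_USD)T) ⇒ r_USD = r_INR − ln(F/S)/T
ln(73.955/76.645) = -0.035728; /(240/360) = -0.053592
r_USD = 0.0213 + 0.053592 = 0.074892
r_USD = 7.49%

7.49%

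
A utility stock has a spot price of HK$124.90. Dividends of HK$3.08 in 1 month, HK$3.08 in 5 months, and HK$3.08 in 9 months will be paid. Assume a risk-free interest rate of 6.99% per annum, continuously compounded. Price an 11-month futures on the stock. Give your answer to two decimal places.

PV(dividends) I = 3.08·e^(−0.0699·1/12) + 3.08·e^(−0.0699·5/12) + 3.08·e^(−0.0699·9/12)
I = 3.0621 + 2.9916 + 2.9227 = 8.9764
F = (S − I)·e^(rT) = (124.90 − 8.9764) · e^(0.0699·11/12)
= 115.9236 · e^0.064075 = 115.9236 × 1.066172 = HK$123.59

HK$123.59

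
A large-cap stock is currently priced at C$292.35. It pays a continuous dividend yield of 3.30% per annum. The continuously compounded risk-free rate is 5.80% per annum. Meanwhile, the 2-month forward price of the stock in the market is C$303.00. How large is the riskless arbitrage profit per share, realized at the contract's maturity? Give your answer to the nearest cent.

Fair forward: F* = S·e^(carry·T), with carry = (r − q) = 0.0580 − 0.0330 = 0.0250
F* = 292.35 · e^(0.0250 × 2/12) = 292.35 · e^0.004167 = 292.35 × 1.004176 = C$293.5709
Market C$303.00 > fair C$293.5709: forward overpriced → cash-and-carry (buy spot, short the forward).
At maturity, profit = |F_mkt − F*| = |303.00 − 293.5709| = C$9.43 per share

C$9.43 per share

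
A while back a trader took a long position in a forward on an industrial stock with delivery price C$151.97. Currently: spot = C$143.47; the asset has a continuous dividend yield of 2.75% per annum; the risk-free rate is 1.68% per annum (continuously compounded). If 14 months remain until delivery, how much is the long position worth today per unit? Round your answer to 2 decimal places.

Current fair forward for the remaining 14 months: F = S·e^((r − q)·T), (r − q) = 0.0168 − 0.0275 = -0.0107
F = 143.47 · e^(-0.0107 × 14/12) = 143.47 × 0.987594 = 141.6901
Value of long forward = (F − K)·e^(−rT) = (141.6901 − 151.97) · e^(−0.0168·14/12)
= -10.2799 × 0.980591 = -10.08

-C$10.08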